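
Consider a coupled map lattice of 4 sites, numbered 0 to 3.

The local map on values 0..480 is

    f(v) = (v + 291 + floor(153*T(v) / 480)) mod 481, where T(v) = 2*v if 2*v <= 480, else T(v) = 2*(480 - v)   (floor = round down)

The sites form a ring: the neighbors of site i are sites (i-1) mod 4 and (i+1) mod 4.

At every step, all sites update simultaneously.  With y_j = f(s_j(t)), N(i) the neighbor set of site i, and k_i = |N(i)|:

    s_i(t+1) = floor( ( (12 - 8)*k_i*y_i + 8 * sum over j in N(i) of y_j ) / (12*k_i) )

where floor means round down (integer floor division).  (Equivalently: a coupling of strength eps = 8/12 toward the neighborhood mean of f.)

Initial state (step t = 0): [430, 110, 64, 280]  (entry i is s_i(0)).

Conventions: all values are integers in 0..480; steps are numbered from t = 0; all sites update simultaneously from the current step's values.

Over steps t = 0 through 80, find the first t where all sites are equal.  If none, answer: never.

Simulating step by step:
t=0: [430, 110, 64, 280]  (not all equal)
t=1: [319, 379, 361, 294]  (not all equal)
t=2: [235, 243, 240, 233]  (not all equal)
t=3: [196, 200, 199, 196]  (not all equal)
t=4: [132, 134, 134, 131]  (not all equal)
t=5: [26, 28, 27, 26]  (not all equal)
t=6: [334, 334, 334, 333]  (not all equal)
t=7: [236, 237, 236, 236]  (not all equal)
t=8: [196, 196, 196, 196]  (all equal)

Answer: 8
Key observation: Synchronization is absorbing here: once all sites are equal they stay equal, and step 8 is the first all-equal step.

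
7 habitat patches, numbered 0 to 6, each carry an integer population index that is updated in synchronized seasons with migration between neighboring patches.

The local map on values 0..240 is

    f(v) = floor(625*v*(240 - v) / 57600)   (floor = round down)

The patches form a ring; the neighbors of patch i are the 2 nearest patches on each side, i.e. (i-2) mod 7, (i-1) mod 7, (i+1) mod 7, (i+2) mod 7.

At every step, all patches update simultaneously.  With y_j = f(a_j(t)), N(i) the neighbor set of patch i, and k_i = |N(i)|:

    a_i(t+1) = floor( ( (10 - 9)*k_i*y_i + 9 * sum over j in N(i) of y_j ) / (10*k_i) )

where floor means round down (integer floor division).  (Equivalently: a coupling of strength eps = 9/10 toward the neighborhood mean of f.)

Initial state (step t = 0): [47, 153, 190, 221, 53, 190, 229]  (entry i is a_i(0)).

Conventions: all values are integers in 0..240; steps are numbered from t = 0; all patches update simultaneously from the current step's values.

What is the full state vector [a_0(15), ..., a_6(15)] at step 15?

Simulating step by step:
t=0: [47, 153, 190, 221, 53, 190, 229]
t=1: [94, 75, 98, 107, 73, 72, 104]
t=2: [142, 149, 142, 138, 145, 145, 137]
t=3: [149, 150, 149, 149, 150, 150, 149]
t=4: [146, 146, 146, 146, 146, 146, 146]
t=5: [148, 148, 148, 148, 148, 148, 148]
t=6: [147, 147, 147, 147, 147, 147, 147]
t=7: [148, 148, 148, 148, 148, 148, 148]
t=8: [147, 147, 147, 147, 147, 147, 147]
t=9: [148, 148, 148, 148, 148, 148, 148]
t=10: [147, 147, 147, 147, 147, 147, 147]
t=11: [148, 148, 148, 148, 148, 148, 148]
t=12: [147, 147, 147, 147, 147, 147, 147]
t=13: [148, 148, 148, 148, 148, 148, 148]
t=14: [147, 147, 147, 147, 147, 147, 147]
t=15: [148, 148, 148, 148, 148, 148, 148]

Answer: [148, 148, 148, 148, 148, 148, 148]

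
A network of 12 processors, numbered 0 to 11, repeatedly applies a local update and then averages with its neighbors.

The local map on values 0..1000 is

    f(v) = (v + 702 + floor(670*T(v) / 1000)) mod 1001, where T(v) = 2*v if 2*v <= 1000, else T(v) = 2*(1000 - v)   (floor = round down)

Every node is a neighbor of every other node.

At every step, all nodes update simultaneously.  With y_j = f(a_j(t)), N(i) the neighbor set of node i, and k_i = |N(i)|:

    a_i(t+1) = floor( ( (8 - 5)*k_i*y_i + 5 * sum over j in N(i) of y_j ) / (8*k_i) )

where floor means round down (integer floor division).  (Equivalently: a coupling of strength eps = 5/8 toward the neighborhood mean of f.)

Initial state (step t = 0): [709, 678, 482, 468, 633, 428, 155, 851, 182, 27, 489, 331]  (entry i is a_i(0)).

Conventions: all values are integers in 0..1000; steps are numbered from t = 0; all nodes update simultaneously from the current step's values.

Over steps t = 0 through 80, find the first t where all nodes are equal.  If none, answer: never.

Simulating step by step:
t=0: [709, 678, 482, 468, 633, 428, 155, 851, 182, 27, 489, 331]  (not all equal)
t=1: [696, 700, 705, 695, 704, 665, 462, 681, 482, 685, 711, 593]  (not all equal)
t=2: [806, 806, 805, 806, 805, 809, 799, 808, 814, 807, 804, 817]  (not all equal)
t=3: [766, 766, 766, 766, 766, 765, 766, 766, 765, 766, 766, 765]  (not all equal)
t=4: [780, 780, 780, 780, 780, 780, 780, 780, 780, 780, 780, 780]  (all equal)

Answer: 4
Key observation: Synchronization is absorbing here: once all nodes are equal they stay equal, and step 4 is the first all-equal step.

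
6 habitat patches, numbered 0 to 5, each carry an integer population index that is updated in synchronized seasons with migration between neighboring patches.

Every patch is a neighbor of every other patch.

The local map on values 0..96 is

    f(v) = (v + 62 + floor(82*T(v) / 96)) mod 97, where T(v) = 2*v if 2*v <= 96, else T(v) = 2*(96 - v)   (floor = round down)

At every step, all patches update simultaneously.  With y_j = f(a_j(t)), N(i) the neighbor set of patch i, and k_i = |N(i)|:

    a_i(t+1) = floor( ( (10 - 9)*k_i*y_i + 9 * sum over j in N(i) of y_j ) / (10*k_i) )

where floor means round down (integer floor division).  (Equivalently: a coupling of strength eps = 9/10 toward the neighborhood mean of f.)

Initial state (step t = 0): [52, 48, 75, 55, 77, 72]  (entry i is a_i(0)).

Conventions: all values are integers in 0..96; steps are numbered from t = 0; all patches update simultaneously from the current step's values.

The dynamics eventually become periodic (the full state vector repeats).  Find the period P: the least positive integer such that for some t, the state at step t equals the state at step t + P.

Simulating step by step:
t=0: [52, 48, 75, 55, 77, 72]
t=1: [83, 83, 84, 83, 84, 84]
t=2: [69, 69, 69, 69, 69, 69]
t=3: [80, 80, 80, 80, 80, 80]
t=4: [72, 72, 72, 72, 72, 72]
t=5: [78, 78, 78, 78, 78, 78]
t=6: [73, 73, 73, 73, 73, 73]
t=7: [77, 77, 77, 77, 77, 77]
t=8: [74, 74, 74, 74, 74, 74]
t=9: [76, 76, 76, 76, 76, 76]
t=10: [75, 75, 75, 75, 75, 75]
t=11: [75, 75, 75, 75, 75, 75]

Answer: 1
Key observation: The state at step 10, [75, 75, 75, 75, 75, 75], reappears at step 11 — and no state repeats earlier — so the cycle the system enters has period 1.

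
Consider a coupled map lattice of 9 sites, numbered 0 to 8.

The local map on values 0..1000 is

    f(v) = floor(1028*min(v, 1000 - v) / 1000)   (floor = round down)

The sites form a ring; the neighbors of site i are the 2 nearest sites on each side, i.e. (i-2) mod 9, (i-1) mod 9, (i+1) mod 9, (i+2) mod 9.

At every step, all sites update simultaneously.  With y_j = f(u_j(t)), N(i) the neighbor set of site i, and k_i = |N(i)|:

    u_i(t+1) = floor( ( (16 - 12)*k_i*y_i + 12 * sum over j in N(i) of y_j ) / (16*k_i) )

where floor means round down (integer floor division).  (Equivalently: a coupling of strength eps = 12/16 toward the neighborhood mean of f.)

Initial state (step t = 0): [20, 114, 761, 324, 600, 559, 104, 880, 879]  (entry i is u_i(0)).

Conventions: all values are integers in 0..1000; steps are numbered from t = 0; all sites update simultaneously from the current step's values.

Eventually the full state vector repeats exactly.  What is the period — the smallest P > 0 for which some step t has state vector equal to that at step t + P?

Simulating step by step:
t=0: [20, 114, 761, 324, 600, 559, 104, 880, 879]
t=1: [119, 164, 226, 313, 315, 295, 234, 162, 99]
t=2: [155, 187, 233, 272, 286, 272, 227, 185, 155]
t=3: [186, 204, 233, 258, 266, 256, 231, 203, 184]
t=4: [206, 218, 235, 250, 256, 250, 234, 217, 205]
t=5: [221, 228, 239, 248, 252, 248, 238, 227, 220]
t=6: [232, 237, 243, 249, 251, 249, 243, 236, 232]
t=7: [241, 244, 248, 252, 253, 252, 248, 244, 241]
t=8: [249, 251, 254, 256, 257, 256, 254, 251, 249]
t=9: [257, 258, 260, 261, 262, 261, 260, 258, 257]
t=10: [264, 265, 266, 267, 267, 267, 266, 265, 264]
t=11: [271, 272, 272, 273, 273, 273, 272, 272, 271]
t=12: [278, 278, 279, 279, 279, 279, 279, 278, 278]
t=13: [285, 285, 285, 285, 286, 285, 285, 285, 285]
t=14: [292, 292, 292, 292, 292, 292, 292, 292, 292]
t=15: [300, 300, 300, 300, 300, 300, 300, 300, 300]
t=16: [308, 308, 308, 308, 308, 308, 308, 308, 308]
t=17: [316, 316, 316, 316, 316, 316, 316, 316, 316]
t=18: [324, 324, 324, 324, 324, 324, 324, 324, 324]
t=19: [333, 333, 333, 333, 333, 333, 333, 333, 333]
t=20: [342, 342, 342, 342, 342, 342, 342, 342, 342]
t=21: [351, 351, 351, 351, 351, 351, 351, 351, 351]
t=22: [360, 360, 360, 360, 360, 360, 360, 360, 360]
t=23: [370, 370, 370, 370, 370, 370, 370, 370, 370]
t=24: [380, 380, 380, 380, 380, 380, 380, 380, 380]
t=25: [390, 390, 390, 390, 390, 390, 390, 390, 390]
t=26: [400, 400, 400, 400, 400, 400, 400, 400, 400]
t=27: [411, 411, 411, 411, 411, 411, 411, 411, 411]
t=28: [422, 422, 422, 422, 422, 422, 422, 422, 422]
t=29: [433, 433, 433, 433, 433, 433, 433, 433, 433]
t=30: [445, 445, 445, 445, 445, 445, 445, 445, 445]
t=31: [457, 457, 457, 457, 457, 457, 457, 457, 457]
t=32: [469, 469, 469, 469, 469, 469, 469, 469, 469]
t=33: [482, 482, 482, 482, 482, 482, 482, 482, 482]
t=34: [495, 495, 495, 495, 495, 495, 495, 495, 495]
t=35: [508, 508, 508, 508, 508, 508, 508, 508, 508]
t=36: [505, 505, 505, 505, 505, 505, 505, 505, 505]
t=37: [508, 508, 508, 508, 508, 508, 508, 508, 508]

Answer: 2
Key observation: The state at step 35, [508, 508, 508, 508, 508, 508, 508, 508, 508], reappears at step 37 — and no state repeats earlier — so the cycle the system enters has period 2.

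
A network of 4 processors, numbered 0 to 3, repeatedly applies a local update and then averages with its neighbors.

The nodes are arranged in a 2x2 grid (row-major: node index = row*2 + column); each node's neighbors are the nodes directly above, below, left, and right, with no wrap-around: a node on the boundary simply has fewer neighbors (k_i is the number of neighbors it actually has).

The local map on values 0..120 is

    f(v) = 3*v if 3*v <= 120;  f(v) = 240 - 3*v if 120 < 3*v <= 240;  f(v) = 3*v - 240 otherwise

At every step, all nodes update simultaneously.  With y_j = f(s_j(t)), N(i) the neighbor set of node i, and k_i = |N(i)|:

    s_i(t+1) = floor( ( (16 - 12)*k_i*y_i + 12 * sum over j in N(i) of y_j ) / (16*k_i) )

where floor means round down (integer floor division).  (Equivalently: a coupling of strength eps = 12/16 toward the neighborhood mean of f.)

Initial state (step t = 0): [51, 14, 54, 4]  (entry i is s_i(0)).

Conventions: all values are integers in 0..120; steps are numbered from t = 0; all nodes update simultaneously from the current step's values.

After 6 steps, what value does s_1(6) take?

Simulating step by step:
t=0: [51, 14, 54, 4]
t=1: [66, 47, 56, 48]
t=2: [74, 76, 69, 88]
t=3: [21, 18, 24, 22]
t=4: [63, 61, 66, 63]
t=5: [49, 52, 48, 49]
t=6: [90, 90, 93, 90]

Answer: s_1(6) = 90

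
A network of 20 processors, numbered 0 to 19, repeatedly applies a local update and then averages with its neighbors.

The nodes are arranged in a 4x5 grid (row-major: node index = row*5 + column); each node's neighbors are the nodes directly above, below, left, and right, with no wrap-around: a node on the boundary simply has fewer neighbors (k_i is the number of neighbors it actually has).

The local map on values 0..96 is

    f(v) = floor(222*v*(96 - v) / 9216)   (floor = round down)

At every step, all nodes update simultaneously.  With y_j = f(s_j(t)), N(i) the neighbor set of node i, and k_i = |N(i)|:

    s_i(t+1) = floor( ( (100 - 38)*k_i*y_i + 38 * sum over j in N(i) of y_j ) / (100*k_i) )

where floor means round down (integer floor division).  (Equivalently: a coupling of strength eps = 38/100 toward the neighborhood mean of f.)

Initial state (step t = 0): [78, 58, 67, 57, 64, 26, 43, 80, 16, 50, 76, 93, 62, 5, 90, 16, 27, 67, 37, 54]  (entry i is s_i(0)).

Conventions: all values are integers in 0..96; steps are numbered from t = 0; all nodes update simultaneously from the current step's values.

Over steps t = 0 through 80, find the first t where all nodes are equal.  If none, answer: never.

Simulating step by step:
t=0: [78, 58, 67, 57, 64, 26, 43, 80, 16, 50, 76, 93, 62, 5, 90, 16, 27, 67, 37, 54]  (not all equal)
t=1: [38, 49, 45, 48, 50, 42, 46, 35, 32, 45, 32, 21, 39, 19, 23, 33, 37, 47, 46, 45]  (not all equal)
t=2: [53, 54, 54, 54, 55, 53, 52, 51, 49, 52, 48, 42, 49, 40, 43, 50, 50, 54, 52, 52]  (not all equal)
t=3: [54, 54, 54, 54, 54, 54, 54, 54, 54, 54, 54, 54, 54, 53, 54, 55, 54, 54, 54, 54]  (not all equal)
t=4: [54, 54, 54, 54, 54, 54, 54, 54, 54, 54, 54, 54, 54, 54, 54, 54, 54, 54, 54, 54]  (all equal)

Answer: 4
Key observation: Synchronization is absorbing here: once all nodes are equal they stay equal, and step 4 is the first all-equal step.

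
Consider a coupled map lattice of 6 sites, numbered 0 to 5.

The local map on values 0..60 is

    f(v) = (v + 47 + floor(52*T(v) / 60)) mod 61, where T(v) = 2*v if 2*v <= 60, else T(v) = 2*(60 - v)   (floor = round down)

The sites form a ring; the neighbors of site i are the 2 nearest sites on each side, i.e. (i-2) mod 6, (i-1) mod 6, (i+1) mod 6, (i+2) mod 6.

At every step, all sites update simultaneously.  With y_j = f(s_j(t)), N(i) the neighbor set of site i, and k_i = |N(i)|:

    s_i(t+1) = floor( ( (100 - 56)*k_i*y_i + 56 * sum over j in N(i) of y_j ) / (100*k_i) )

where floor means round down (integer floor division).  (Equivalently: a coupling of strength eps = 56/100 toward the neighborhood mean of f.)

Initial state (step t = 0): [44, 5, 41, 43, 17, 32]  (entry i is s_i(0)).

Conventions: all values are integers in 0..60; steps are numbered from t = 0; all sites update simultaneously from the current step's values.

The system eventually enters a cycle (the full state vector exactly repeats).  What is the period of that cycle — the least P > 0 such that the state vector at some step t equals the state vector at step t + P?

Simulating step by step:
t=0: [44, 5, 41, 43, 17, 32]
t=1: [46, 51, 54, 47, 39, 31]
t=2: [39, 46, 44, 39, 23, 25]
t=3: [30, 40, 39, 30, 36, 38]
t=4: [11, 28, 10, 11, 2, 11]
t=5: [18, 8, 17, 18, 31, 18]
t=6: [26, 22, 25, 26, 21, 27]
t=7: [53, 52, 52, 53, 50, 54]
t=8: [51, 50, 51, 51, 51, 50]
t=9: [52, 52, 52, 52, 52, 52]
t=10: [51, 51, 51, 51, 51, 51]
t=11: [52, 52, 52, 52, 52, 52]

Answer: 2
Key observation: The state at step 9, [52, 52, 52, 52, 52, 52], reappears at step 11 — and no state repeats earlier — so the cycle the system enters has period 2.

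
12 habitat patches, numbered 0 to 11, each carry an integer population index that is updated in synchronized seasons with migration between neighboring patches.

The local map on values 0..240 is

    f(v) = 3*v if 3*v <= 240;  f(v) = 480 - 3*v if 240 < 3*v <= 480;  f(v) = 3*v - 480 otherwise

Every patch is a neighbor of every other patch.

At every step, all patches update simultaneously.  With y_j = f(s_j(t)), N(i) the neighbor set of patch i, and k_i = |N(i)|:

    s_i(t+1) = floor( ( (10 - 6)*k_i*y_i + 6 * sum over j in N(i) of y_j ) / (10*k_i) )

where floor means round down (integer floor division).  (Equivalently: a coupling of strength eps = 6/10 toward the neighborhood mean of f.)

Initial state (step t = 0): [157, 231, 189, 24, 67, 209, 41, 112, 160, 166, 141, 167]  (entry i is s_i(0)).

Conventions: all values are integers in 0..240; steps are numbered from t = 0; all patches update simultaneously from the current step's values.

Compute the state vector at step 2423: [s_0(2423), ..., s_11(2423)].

Answer: [186, 183, 175, 169, 186, 184, 184, 185, 185, 181, 166, 180]
Key observation: The state at step 16, [66, 63, 55, 49, 66, 64, 64, 65, 65, 61, 46, 60], reappears at step 18: the system is in a cycle of period 2 from step 16 on.  Therefore the state at step 2423 equals the state at step 16 + ((2423 - 16) mod 2) = 17, which is [186, 183, 175, 169, 186, 184, 184, 185, 185, 181, 166, 180].

Derivation:
t=0: [157, 231, 189, 24, 67, 209, 41, 112, 160, 166, 141, 167]
t=1: [62, 133, 89, 84, 129, 110, 102, 109, 59, 65, 79, 66]
t=2: [177, 141, 187, 192, 145, 165, 173, 166, 174, 181, 195, 182]
t=3: [54, 56, 64, 70, 52, 42, 50, 43, 51, 58, 73, 59]
t=4: [165, 168, 176, 182, 163, 153, 161, 154, 162, 170, 185, 171]
t=5: [24, 27, 35, 41, 22, 26, 20, 25, 21, 29, 44, 30]
t=6: [81, 84, 92, 98, 79, 83, 77, 82, 78, 86, 101, 87]
t=7: [225, 222, 214, 208, 225, 223, 223, 224, 224, 220, 205, 219]
t=8: [183, 180, 172, 166, 183, 181, 181, 182, 182, 178, 163, 177]
t=9: [57, 54, 46, 40, 57, 55, 55, 56, 56, 52, 37, 51]
t=10: [159, 156, 148, 142, 159, 157, 157, 158, 158, 154, 139, 153]
t=11: [14, 17, 25, 31, 14, 16, 16, 15, 15, 19, 34, 20]
t=12: [53, 56, 64, 70, 53, 55, 55, 54, 54, 58, 73, 59]
t=13: [170, 173, 181, 187, 170, 172, 172, 171, 171, 175, 190, 176]
t=14: [41, 44, 52, 58, 41, 43, 43, 42, 42, 46, 61, 47]
t=15: [134, 137, 145, 151, 134, 136, 136, 135, 135, 139, 154, 140]
t=16: [66, 63, 55, 49, 66, 64, 64, 65, 65, 61, 46, 60]
t=17: [186, 183, 175, 169, 186, 184, 184, 185, 185, 181, 166, 180]
t=18: [66, 63, 55, 49, 66, 64, 64, 65, 65, 61, 46, 60]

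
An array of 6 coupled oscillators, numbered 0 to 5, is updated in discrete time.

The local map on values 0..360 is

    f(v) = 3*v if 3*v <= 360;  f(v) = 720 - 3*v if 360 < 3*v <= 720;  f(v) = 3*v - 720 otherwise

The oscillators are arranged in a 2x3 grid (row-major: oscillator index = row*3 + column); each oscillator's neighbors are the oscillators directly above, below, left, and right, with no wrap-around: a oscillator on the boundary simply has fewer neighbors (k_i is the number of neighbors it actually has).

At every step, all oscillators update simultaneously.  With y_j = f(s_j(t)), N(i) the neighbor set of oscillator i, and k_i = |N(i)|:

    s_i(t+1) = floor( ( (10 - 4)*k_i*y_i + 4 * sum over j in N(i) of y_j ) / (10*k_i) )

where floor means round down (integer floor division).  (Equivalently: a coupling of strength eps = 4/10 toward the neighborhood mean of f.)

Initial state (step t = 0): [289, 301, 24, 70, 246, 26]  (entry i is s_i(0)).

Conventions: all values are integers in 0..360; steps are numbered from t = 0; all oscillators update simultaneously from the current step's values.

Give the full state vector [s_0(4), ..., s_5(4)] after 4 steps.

Answer: [105, 204, 240, 75, 146, 196]

Derivation:
t=0: [289, 301, 24, 70, 246, 26]
t=1: [166, 141, 95, 159, 73, 64]
t=2: [241, 275, 268, 234, 229, 216]
t=3: [26, 79, 85, 18, 45, 66]
t=4: [105, 204, 240, 75, 146, 196]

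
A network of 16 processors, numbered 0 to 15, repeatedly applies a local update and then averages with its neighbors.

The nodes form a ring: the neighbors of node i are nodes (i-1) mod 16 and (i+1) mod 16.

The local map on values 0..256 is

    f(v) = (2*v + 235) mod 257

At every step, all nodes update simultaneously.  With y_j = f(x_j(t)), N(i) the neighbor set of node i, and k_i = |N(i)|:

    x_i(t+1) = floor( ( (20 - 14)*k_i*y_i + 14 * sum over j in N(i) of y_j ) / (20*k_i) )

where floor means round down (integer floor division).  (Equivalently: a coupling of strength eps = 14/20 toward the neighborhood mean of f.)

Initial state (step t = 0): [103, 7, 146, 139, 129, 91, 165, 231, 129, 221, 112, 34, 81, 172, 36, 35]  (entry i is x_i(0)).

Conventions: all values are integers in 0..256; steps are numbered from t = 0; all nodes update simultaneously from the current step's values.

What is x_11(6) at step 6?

Answer: x_11(6) = 80

Derivation:
t=0: [103, 7, 146, 139, 129, 91, 165, 231, 129, 221, 112, 34, 81, 172, 36, 35]
t=1: [159, 143, 180, 163, 216, 148, 135, 155, 191, 202, 133, 133, 80, 86, 54, 96]
t=2: [73, 44, 43, 96, 68, 145, 91, 132, 85, 158, 202, 206, 179, 123, 137, 94]
t=3: [118, 85, 101, 113, 97, 99, 136, 180, 142, 106, 97, 111, 148, 183, 212, 181]
t=4: [145, 182, 177, 184, 184, 200, 164, 113, 96, 118, 188, 126, 105, 82, 103, 150]
t=5: [40, 55, 83, 84, 100, 84, 128, 137, 197, 157, 184, 168, 186, 172, 112, 74]
t=6: [92, 97, 125, 156, 155, 188, 209, 197, 134, 81, 58, 80, 70, 122, 127, 128]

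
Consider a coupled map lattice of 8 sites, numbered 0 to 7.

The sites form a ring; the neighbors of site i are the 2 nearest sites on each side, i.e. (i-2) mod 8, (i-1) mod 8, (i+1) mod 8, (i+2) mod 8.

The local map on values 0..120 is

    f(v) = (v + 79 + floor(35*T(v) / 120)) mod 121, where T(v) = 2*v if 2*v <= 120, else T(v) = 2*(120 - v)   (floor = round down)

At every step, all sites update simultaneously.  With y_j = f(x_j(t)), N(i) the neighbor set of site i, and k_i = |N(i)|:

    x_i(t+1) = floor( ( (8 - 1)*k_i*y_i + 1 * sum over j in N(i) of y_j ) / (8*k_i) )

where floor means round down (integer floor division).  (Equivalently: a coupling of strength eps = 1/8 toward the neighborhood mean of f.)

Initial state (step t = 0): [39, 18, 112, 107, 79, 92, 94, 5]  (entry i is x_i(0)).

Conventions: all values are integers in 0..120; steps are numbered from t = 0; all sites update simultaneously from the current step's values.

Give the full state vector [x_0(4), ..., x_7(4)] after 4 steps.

Simulating step by step:
t=0: [39, 18, 112, 107, 79, 92, 94, 5]
t=1: [27, 101, 72, 72, 61, 66, 65, 83]
t=2: [7, 66, 56, 58, 53, 55, 53, 59]
t=3: [84, 55, 47, 48, 41, 45, 42, 51]
t=4: [59, 44, 33, 33, 22, 29, 25, 38]

Answer: [59, 44, 33, 33, 22, 29, 25, 38]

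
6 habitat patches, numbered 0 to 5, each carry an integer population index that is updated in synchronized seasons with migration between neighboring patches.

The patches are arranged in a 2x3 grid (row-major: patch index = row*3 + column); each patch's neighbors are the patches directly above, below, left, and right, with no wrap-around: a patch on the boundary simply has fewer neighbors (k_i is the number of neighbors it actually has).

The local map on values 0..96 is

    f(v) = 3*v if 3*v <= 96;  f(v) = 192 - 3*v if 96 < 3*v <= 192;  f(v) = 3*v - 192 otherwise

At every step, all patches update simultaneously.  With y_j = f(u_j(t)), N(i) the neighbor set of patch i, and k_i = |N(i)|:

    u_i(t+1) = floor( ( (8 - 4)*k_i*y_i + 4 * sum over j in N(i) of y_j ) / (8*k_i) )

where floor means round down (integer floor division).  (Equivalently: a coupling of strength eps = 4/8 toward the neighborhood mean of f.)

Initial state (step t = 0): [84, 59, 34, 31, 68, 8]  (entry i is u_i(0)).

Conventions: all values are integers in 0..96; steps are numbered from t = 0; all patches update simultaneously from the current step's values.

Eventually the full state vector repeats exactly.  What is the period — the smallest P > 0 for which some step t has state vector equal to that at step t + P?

Answer: 8
Key observation: The state at step 91, [30, 30, 30, 30, 30, 30], reappears at step 99 — and no state repeats earlier — so the cycle the system enters has period 8.

Derivation:
t=0: [84, 59, 34, 31, 68, 8]
t=1: [57, 34, 54, 64, 28, 37]
t=2: [33, 67, 57, 26, 70, 69]
t=3: [68, 26, 16, 66, 26, 17]
t=4: [27, 62, 56, 25, 61, 57]
t=5: [60, 22, 18, 60, 21, 18]
t=6: [25, 54, 57, 24, 53, 56]
t=7: [63, 36, 24, 63, 37, 25]
t=8: [23, 68, 75, 22, 67, 75]
t=9: [54, 24, 27, 52, 23, 27]
t=10: [42, 66, 78, 42, 66, 78]
t=11: [51, 22, 33, 51, 22, 33]
t=12: [45, 66, 86, 45, 66, 86]
t=13: [44, 24, 51, 44, 24, 51]
t=14: [63, 64, 47, 63, 64, 47]
t=15: [2, 9, 38, 2, 9, 38]
t=16: [11, 32, 65, 11, 32, 65]
t=17: [48, 70, 26, 48, 70, 26]
t=18: [40, 33, 63, 40, 33, 63]
t=19: [77, 74, 25, 77, 74, 25]
t=20: [36, 39, 63, 36, 39, 63]
t=21: [81, 64, 21, 81, 64, 21]
t=22: [38, 19, 47, 38, 19, 47]
t=23: [72, 59, 52, 72, 59, 52]
t=24: [21, 20, 30, 21, 20, 30]
t=25: [62, 65, 82, 62, 65, 82]
t=26: [5, 12, 41, 5, 12, 41]
t=27: [20, 38, 60, 20, 38, 60]
t=28: [64, 64, 28, 64, 64, 28]
t=29: [0, 14, 63, 0, 14, 63]
t=30: [10, 28, 12, 10, 28, 12]
t=31: [43, 67, 48, 43, 67, 48]
t=32: [49, 24, 38, 49, 24, 38]
t=33: [51, 68, 76, 51, 68, 76]
t=34: [32, 20, 30, 32, 20, 30]
t=35: [87, 71, 82, 87, 71, 82]
t=36: [57, 34, 45, 57, 34, 45]
t=37: [38, 73, 65, 38, 73, 65]
t=38: [65, 31, 9, 65, 31, 9]
t=39: [25, 67, 43, 25, 67, 43]
t=40: [58, 29, 49, 58, 29, 49]
t=41: [35, 68, 55, 35, 68, 55]
t=42: [68, 27, 23, 68, 27, 23]
t=43: [29, 67, 72, 29, 67, 72]
t=44: [67, 24, 20, 67, 24, 20]
t=45: [24, 59, 63, 24, 59, 63]
t=46: [57, 22, 6, 57, 22, 6]
t=47: [32, 50, 30, 32, 50, 30]
t=48: [82, 59, 78, 82, 59, 78]
t=49: [44, 26, 35, 44, 26, 35]
t=50: [64, 76, 84, 64, 76, 84]
t=51: [9, 34, 54, 9, 34, 54]
t=52: [42, 69, 45, 42, 69, 45]
t=53: [53, 30, 46, 53, 30, 46]
t=54: [47, 74, 63, 47, 74, 63]
t=55: [45, 29, 9, 45, 29, 9]
t=56: [64, 72, 42, 64, 72, 42]
t=57: [6, 27, 55, 6, 27, 55]
t=58: [33, 61, 40, 33, 61, 40]
t=59: [72, 33, 56, 72, 33, 56]
t=60: [41, 70, 41, 41, 70, 41]
t=61: [56, 35, 56, 56, 35, 56]
t=62: [39, 66, 39, 39, 66, 39]
t=63: [57, 29, 57, 57, 29, 57]
t=64: [37, 65, 37, 37, 65, 37]
t=65: [61, 29, 61, 61, 29, 61]
t=66: [28, 61, 28, 28, 61, 28]
t=67: [65, 34, 65, 65, 34, 65]
t=68: [24, 61, 24, 24, 61, 24]
t=69: [56, 30, 56, 56, 30, 56]
t=70: [40, 68, 40, 40, 68, 40]
t=71: [57, 32, 57, 57, 32, 57]
t=72: [39, 71, 39, 39, 71, 39]
t=73: [61, 39, 61, 61, 39, 61]
t=74: [25, 53, 25, 25, 53, 25]
t=75: [64, 47, 64, 64, 47, 64]
t=76: [12, 34, 12, 12, 34, 12]
t=77: [49, 72, 49, 49, 72, 49]
t=78: [39, 31, 39, 39, 31, 39]
t=79: [79, 87, 79, 79, 87, 79]
t=80: [51, 61, 51, 51, 61, 51]
t=81: [31, 19, 31, 31, 19, 31]
t=82: [84, 69, 84, 84, 69, 84]
t=83: [48, 30, 48, 48, 30, 48]
t=84: [58, 76, 58, 58, 76, 58]
t=85: [22, 30, 22, 22, 30, 22]
t=86: [72, 82, 72, 72, 82, 72]
t=87: [31, 44, 31, 31, 44, 31]
t=88: [84, 71, 84, 84, 71, 84]
t=89: [50, 34, 50, 50, 34, 50]
t=90: [54, 74, 54, 54, 74, 54]
t=91: [30, 30, 30, 30, 30, 30]
t=92: [90, 90, 90, 90, 90, 90]
t=93: [78, 78, 78, 78, 78, 78]
t=94: [42, 42, 42, 42, 42, 42]
t=95: [66, 66, 66, 66, 66, 66]
t=96: [6, 6, 6, 6, 6, 6]
t=97: [18, 18, 18, 18, 18, 18]
t=98: [54, 54, 54, 54, 54, 54]
t=99: [30, 30, 30, 30, 30, 30]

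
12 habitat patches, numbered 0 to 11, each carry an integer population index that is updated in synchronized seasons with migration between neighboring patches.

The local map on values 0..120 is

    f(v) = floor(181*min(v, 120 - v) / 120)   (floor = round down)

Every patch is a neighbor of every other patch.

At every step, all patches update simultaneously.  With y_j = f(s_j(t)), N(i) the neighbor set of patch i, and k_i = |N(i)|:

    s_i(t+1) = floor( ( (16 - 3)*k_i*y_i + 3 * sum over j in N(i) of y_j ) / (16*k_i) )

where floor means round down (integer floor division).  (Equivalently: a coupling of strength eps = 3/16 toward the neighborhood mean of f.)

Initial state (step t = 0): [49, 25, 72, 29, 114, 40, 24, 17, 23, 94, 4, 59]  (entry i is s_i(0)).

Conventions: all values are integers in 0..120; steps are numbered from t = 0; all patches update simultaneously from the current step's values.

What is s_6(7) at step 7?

Answer: s_6(7) = 82

Derivation:
t=0: [49, 25, 72, 29, 114, 40, 24, 17, 23, 94, 4, 59]
t=1: [66, 38, 66, 43, 16, 56, 37, 28, 35, 39, 13, 78]
t=2: [76, 56, 76, 62, 30, 78, 55, 45, 52, 57, 26, 61]
t=3: [66, 81, 66, 83, 50, 64, 79, 67, 76, 82, 45, 84]
t=4: [78, 60, 78, 57, 73, 80, 62, 76, 66, 59, 67, 56]
t=5: [65, 87, 65, 83, 71, 63, 84, 68, 80, 85, 78, 82]
t=6: [78, 52, 78, 57, 71, 81, 56, 75, 61, 54, 63, 58]
t=7: [65, 77, 65, 83, 73, 61, 82, 68, 85, 79, 83, 84]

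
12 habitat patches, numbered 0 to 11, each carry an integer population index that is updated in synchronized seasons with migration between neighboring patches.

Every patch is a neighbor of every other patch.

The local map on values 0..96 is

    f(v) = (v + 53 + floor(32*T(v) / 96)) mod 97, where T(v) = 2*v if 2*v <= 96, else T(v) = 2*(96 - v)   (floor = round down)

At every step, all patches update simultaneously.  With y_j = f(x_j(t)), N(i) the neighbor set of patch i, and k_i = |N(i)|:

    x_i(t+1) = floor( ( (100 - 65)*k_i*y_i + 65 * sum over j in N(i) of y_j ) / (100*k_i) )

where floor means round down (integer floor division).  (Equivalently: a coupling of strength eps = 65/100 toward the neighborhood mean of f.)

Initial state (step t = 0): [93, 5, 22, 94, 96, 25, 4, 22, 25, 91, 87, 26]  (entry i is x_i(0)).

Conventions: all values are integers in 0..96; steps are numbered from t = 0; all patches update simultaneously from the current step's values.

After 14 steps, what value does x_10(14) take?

Answer: x_10(14) = 29

Derivation:
t=0: [93, 5, 22, 94, 96, 25, 4, 22, 25, 91, 87, 26]
t=1: [64, 67, 75, 64, 64, 76, 66, 75, 76, 63, 63, 77]
t=2: [42, 42, 43, 42, 42, 43, 42, 43, 43, 42, 42, 43]
t=3: [26, 26, 26, 26, 26, 26, 26, 26, 26, 26, 26, 26]
t=4: [96, 96, 96, 96, 96, 96, 96, 96, 96, 96, 96, 96]
t=5: [52, 52, 52, 52, 52, 52, 52, 52, 52, 52, 52, 52]
t=6: [37, 37, 37, 37, 37, 37, 37, 37, 37, 37, 37, 37]
t=7: [17, 17, 17, 17, 17, 17, 17, 17, 17, 17, 17, 17]
t=8: [81, 81, 81, 81, 81, 81, 81, 81, 81, 81, 81, 81]
t=9: [47, 47, 47, 47, 47, 47, 47, 47, 47, 47, 47, 47]
t=10: [34, 34, 34, 34, 34, 34, 34, 34, 34, 34, 34, 34]
t=11: [12, 12, 12, 12, 12, 12, 12, 12, 12, 12, 12, 12]
t=12: [73, 73, 73, 73, 73, 73, 73, 73, 73, 73, 73, 73]
t=13: [44, 44, 44, 44, 44, 44, 44, 44, 44, 44, 44, 44]
t=14: [29, 29, 29, 29, 29, 29, 29, 29, 29, 29, 29, 29]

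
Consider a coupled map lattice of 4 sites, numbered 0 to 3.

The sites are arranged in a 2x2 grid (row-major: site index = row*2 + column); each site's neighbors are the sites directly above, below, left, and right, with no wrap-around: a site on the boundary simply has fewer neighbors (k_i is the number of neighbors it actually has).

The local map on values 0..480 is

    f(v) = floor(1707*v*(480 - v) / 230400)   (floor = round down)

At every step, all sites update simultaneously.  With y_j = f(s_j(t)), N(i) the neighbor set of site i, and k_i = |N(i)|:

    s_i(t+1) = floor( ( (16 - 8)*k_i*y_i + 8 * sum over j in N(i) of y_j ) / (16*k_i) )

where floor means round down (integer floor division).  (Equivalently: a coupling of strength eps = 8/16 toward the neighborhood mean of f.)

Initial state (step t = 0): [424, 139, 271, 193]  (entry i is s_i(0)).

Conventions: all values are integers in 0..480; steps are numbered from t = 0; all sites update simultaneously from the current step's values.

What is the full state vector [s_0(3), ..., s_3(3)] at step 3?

Simulating step by step:
t=0: [424, 139, 271, 193]
t=1: [280, 321, 355, 397]
t=2: [383, 353, 328, 298]
t=3: [312, 335, 353, 375]

Answer: [312, 335, 353, 375]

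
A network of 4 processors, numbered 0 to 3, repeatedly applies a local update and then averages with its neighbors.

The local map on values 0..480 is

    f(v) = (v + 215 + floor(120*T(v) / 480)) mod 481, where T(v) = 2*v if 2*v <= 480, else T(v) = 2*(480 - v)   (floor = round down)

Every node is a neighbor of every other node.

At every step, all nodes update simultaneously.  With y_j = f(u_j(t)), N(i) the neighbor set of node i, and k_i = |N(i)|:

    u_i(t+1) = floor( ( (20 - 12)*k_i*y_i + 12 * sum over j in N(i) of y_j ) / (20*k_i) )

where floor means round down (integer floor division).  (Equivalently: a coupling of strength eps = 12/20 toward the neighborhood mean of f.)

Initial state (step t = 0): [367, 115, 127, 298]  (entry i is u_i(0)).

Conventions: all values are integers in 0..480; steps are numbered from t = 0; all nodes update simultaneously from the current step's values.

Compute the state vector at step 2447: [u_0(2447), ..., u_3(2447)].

Simulating step by step:
t=0: [367, 115, 127, 298]
t=1: [245, 291, 295, 239]
t=2: [104, 109, 109, 104]
t=3: [373, 375, 375, 373]
t=4: [160, 160, 160, 160]
t=5: [455, 455, 455, 455]
t=6: [201, 201, 201, 201]
t=7: [35, 35, 35, 35]
t=8: [267, 267, 267, 267]
t=9: [107, 107, 107, 107]
t=10: [375, 375, 375, 375]
t=11: [161, 161, 161, 161]
t=12: [456, 456, 456, 456]
t=13: [202, 202, 202, 202]
t=14: [37, 37, 37, 37]
t=15: [270, 270, 270, 270]
t=16: [109, 109, 109, 109]
t=17: [378, 378, 378, 378]
t=18: [163, 163, 163, 163]
t=19: [459, 459, 459, 459]
t=20: [203, 203, 203, 203]
t=21: [38, 38, 38, 38]
t=22: [272, 272, 272, 272]
t=23: [110, 110, 110, 110]
t=24: [380, 380, 380, 380]
t=25: [164, 164, 164, 164]
t=26: [461, 461, 461, 461]
t=27: [204, 204, 204, 204]
t=28: [40, 40, 40, 40]
t=29: [275, 275, 275, 275]
t=30: [111, 111, 111, 111]
t=31: [381, 381, 381, 381]
t=32: [164, 164, 164, 164]

Answer: [164, 164, 164, 164]
Key observation: The state at step 25, [164, 164, 164, 164], reappears at step 32: the system is in a cycle of period 7 from step 25 on.  Therefore the state at step 2447 equals the state at step 25 + ((2447 - 25) mod 7) = 25, which is [164, 164, 164, 164].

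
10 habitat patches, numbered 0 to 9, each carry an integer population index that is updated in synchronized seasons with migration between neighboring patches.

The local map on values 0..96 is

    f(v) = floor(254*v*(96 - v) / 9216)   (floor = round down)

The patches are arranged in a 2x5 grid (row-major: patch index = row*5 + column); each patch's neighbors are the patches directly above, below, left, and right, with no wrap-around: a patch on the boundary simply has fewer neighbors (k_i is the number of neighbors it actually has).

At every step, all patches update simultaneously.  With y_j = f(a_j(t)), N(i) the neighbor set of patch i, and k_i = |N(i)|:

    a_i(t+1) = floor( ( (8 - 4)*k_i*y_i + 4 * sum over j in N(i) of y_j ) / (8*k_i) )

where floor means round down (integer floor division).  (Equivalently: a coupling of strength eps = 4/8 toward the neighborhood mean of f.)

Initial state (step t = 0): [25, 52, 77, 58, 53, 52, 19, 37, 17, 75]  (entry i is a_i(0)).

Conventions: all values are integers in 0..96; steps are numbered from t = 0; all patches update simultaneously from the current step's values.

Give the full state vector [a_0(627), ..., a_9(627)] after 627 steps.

Answer: [59, 59, 59, 59, 59, 59, 59, 59, 59, 59]
Key observation: The state at step 6, [60, 60, 60, 60, 60, 60, 60, 60, 60, 60], reappears at step 8: the system is in a cycle of period 2 from step 6 on.  Therefore the state at step 627 equals the state at step 6 + ((627 - 6) mod 2) = 7, which is [59, 59, 59, 59, 59, 59, 59, 59, 59, 59].

Derivation:
t=0: [25, 52, 77, 58, 53, 52, 19, 37, 17, 75]
t=1: [55, 52, 50, 53, 56, 53, 51, 49, 45, 46]
t=2: [62, 62, 62, 62, 61, 62, 62, 63, 62, 62]
t=3: [58, 58, 57, 58, 58, 58, 57, 57, 57, 58]
t=4: [60, 60, 60, 60, 60, 60, 60, 61, 60, 60]
t=5: [59, 59, 58, 59, 59, 59, 58, 58, 58, 59]
t=6: [60, 60, 60, 60, 60, 60, 60, 60, 60, 60]
t=7: [59, 59, 59, 59, 59, 59, 59, 59, 59, 59]
t=8: [60, 60, 60, 60, 60, 60, 60, 60, 60, 60]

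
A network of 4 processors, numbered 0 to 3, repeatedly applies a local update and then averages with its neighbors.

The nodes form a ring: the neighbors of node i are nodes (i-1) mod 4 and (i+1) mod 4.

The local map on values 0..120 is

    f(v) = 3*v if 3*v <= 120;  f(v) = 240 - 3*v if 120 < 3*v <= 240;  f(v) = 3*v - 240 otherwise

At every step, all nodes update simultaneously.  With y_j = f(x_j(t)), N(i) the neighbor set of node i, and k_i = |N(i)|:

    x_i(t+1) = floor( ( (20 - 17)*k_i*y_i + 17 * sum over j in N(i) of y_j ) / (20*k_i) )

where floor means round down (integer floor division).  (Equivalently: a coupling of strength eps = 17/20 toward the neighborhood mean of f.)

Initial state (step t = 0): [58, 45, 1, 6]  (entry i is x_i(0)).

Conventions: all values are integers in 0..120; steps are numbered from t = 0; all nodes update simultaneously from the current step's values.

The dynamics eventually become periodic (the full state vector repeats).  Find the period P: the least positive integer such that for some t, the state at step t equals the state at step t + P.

Answer: 8
Key observation: The state at step 54, [98, 111, 98, 111], reappears at step 62 — and no state repeats earlier — so the cycle the system enters has period 8.

Derivation:
t=0: [58, 45, 1, 6]
t=1: [62, 45, 52, 32]
t=2: [93, 74, 98, 73]
t=3: [22, 42, 24, 42]
t=4: [106, 75, 107, 75]
t=5: [24, 69, 24, 69]
t=6: [38, 66, 38, 66]
t=7: [52, 103, 52, 103]
t=8: [71, 81, 71, 81]
t=9: [6, 23, 6, 23]
t=10: [61, 25, 61, 25]
t=11: [72, 59, 72, 59]
t=12: [57, 29, 57, 29]
t=13: [84, 71, 84, 71]
t=14: [24, 14, 24, 14]
t=15: [46, 67, 46, 67]
t=16: [48, 92, 48, 92]
t=17: [45, 87, 45, 87]
t=18: [33, 92, 33, 92]
t=19: [45, 89, 45, 89]
t=20: [38, 93, 38, 93]
t=21: [50, 102, 50, 102]
t=22: [69, 86, 69, 86]
t=23: [20, 30, 20, 30]
t=24: [85, 64, 85, 64]
t=25: [43, 19, 43, 19]
t=26: [65, 102, 65, 102]
t=27: [62, 48, 62, 48]
t=28: [89, 60, 89, 60]
t=29: [55, 31, 55, 31]
t=30: [90, 77, 90, 77]
t=31: [12, 26, 12, 26]
t=32: [71, 42, 71, 42]
t=33: [100, 40, 100, 40]
t=34: [111, 69, 111, 69]
t=35: [42, 84, 42, 84]
t=36: [27, 98, 27, 98]
t=37: [58, 76, 58, 76]
t=38: [20, 57, 20, 57]
t=39: [67, 61, 67, 61]
t=40: [54, 41, 54, 41]
t=41: [111, 83, 111, 83]
t=42: [21, 80, 21, 80]
t=43: [9, 53, 9, 53]
t=44: [72, 35, 72, 35]
t=45: [92, 36, 92, 36]
t=46: [97, 46, 97, 46]
t=47: [94, 58, 94, 58]
t=48: [62, 45, 62, 45]
t=49: [97, 61, 97, 61]
t=50: [56, 51, 56, 51]
t=51: [84, 74, 84, 74]
t=52: [17, 12, 17, 12]
t=53: [38, 48, 38, 48]
t=54: [98, 111, 98, 111]
t=55: [87, 59, 87, 59]
t=56: [56, 27, 56, 27]
t=57: [79, 73, 79, 73]
t=58: [18, 5, 18, 5]
t=59: [20, 48, 20, 48]
t=60: [90, 65, 90, 65]
t=61: [42, 32, 42, 32]
t=62: [98, 111, 98, 111]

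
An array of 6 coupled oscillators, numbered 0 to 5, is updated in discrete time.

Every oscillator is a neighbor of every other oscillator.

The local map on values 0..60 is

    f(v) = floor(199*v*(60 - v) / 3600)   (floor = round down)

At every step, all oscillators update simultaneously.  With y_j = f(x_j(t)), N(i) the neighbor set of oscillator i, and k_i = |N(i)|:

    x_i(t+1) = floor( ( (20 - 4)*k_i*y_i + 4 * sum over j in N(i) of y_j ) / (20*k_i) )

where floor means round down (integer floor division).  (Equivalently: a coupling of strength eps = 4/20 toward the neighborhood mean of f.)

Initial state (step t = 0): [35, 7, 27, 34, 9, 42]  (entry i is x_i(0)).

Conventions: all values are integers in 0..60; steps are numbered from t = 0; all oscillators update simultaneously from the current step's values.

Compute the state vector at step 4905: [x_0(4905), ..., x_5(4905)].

Simulating step by step:
t=0: [35, 7, 27, 34, 9, 42]
t=1: [45, 24, 46, 45, 28, 40]
t=2: [38, 45, 36, 38, 47, 43]
t=3: [44, 38, 45, 44, 35, 40]
t=4: [38, 45, 38, 38, 46, 43]
t=5: [44, 38, 44, 44, 36, 40]
t=6: [38, 45, 38, 38, 45, 43]
t=7: [45, 38, 45, 45, 38, 40]
t=8: [38, 44, 38, 38, 44, 43]
t=9: [45, 39, 45, 45, 39, 40]
t=10: [37, 44, 37, 37, 44, 43]
t=11: [46, 39, 46, 46, 39, 40]
t=12: [36, 43, 36, 36, 43, 43]
t=13: [46, 40, 46, 46, 40, 40]
t=14: [36, 42, 36, 36, 42, 42]
t=15: [46, 41, 46, 46, 41, 41]
t=16: [35, 42, 35, 35, 42, 42]
t=17: [47, 41, 47, 47, 41, 41]
t=18: [34, 41, 34, 34, 41, 41]
t=19: [47, 43, 47, 47, 43, 43]
t=20: [33, 39, 33, 33, 39, 39]
t=21: [48, 45, 48, 48, 45, 45]
t=22: [31, 36, 31, 31, 36, 36]
t=23: [48, 47, 48, 48, 47, 47]
t=24: [31, 32, 31, 31, 32, 32]
t=25: [49, 49, 49, 49, 49, 49]
t=26: [29, 29, 29, 29, 29, 29]
t=27: [49, 49, 49, 49, 49, 49]

Answer: [49, 49, 49, 49, 49, 49]
Key observation: The state at step 25, [49, 49, 49, 49, 49, 49], reappears at step 27: the system is in a cycle of period 2 from step 25 on.  Therefore the state at step 4905 equals the state at step 25 + ((4905 - 25) mod 2) = 25, which is [49, 49, 49, 49, 49, 49].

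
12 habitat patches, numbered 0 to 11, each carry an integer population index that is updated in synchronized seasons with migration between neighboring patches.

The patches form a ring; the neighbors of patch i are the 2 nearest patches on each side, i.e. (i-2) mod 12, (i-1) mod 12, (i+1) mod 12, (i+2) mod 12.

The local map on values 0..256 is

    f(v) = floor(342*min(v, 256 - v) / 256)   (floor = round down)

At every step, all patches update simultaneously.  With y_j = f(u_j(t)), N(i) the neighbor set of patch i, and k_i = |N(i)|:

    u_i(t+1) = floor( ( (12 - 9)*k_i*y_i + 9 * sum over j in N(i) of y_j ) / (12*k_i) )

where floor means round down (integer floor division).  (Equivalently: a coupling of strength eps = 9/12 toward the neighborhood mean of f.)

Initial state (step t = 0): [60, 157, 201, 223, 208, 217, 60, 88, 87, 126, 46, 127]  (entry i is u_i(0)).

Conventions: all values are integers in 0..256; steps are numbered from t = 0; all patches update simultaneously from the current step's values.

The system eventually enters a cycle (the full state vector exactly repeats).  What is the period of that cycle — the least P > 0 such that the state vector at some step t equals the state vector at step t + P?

Simulating step by step:
t=0: [60, 157, 201, 223, 208, 217, 60, 88, 87, 126, 46, 127]
t=1: [101, 101, 78, 71, 62, 70, 85, 107, 108, 128, 115, 124]
t=2: [137, 126, 109, 100, 96, 104, 114, 133, 144, 156, 153, 152]
t=3: [149, 149, 146, 141, 138, 142, 146, 148, 147, 143, 142, 146]
t=4: [145, 145, 147, 150, 151, 150, 148, 147, 147, 147, 147, 146]
t=5: [146, 145, 144, 142, 142, 142, 143, 144, 144, 145, 145, 146]
t=6: [147, 148, 149, 150, 151, 151, 150, 149, 148, 148, 147, 147]
t=7: [144, 143, 142, 141, 140, 140, 141, 142, 143, 144, 144, 144]
t=8: [149, 150, 151, 152, 153, 153, 152, 151, 150, 149, 149, 149]
t=9: [141, 140, 139, 138, 137, 137, 138, 139, 140, 141, 141, 141]
t=10: [153, 154, 155, 156, 157, 157, 156, 155, 154, 153, 153, 153]
t=11: [136, 135, 134, 133, 132, 132, 133, 134, 135, 136, 136, 136]
t=12: [160, 161, 162, 163, 164, 164, 163, 162, 161, 160, 160, 160]
t=13: [127, 126, 125, 123, 123, 123, 123, 125, 126, 127, 127, 127]
t=14: [168, 167, 166, 165, 164, 164, 165, 166, 167, 168, 168, 168]
t=15: [117, 118, 119, 120, 121, 121, 120, 119, 118, 117, 117, 117]
t=16: [156, 157, 158, 159, 160, 160, 159, 158, 157, 156, 156, 156]
t=17: [132, 131, 130, 129, 128, 128, 129, 130, 131, 132, 132, 132]
t=18: [165, 166, 167, 169, 169, 169, 169, 167, 166, 165, 165, 165]
t=19: [120, 119, 118, 117, 116, 116, 117, 118, 119, 120, 120, 120]
t=20: [159, 158, 157, 155, 155, 155, 155, 157, 158, 159, 159, 159]
t=21: [129, 130, 131, 132, 133, 133, 132, 131, 130, 129, 129, 129]
t=22: [168, 167, 166, 165, 164, 164, 165, 166, 167, 168, 168, 168]

Answer: 8
Key observation: The state at step 14, [168, 167, 166, 165, 164, 164, 165, 166, 167, 168, 168, 168], reappears at step 22 — and no state repeats earlier — so the cycle the system enters has period 8.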